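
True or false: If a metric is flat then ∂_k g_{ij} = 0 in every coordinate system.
Flatness means R^i_{jkl} = 0; the components can still vary, e.g. the flat plane in polar coordinates has g_{θθ} = r^2.
False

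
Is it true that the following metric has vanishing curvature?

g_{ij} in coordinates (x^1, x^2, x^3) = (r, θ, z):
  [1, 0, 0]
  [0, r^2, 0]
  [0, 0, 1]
Non-zero Christoffel symbols:
Γ^r_{θ θ} = -r
Γ^θ_{r θ} = 1/r
Ricci tensor: R_{rr} = 0, R_{rθ} = 0, R_{rz} = 0, R_{θθ} = 0, R_{θz} = 0, R_{zz} = 0
All R_{ij} vanish; in 3 dimensions the Riemann tensor is fully determined by the Ricci tensor, so R^i_{jkl} = 0: the metric is flat (curvilinear coordinates on flat space).
Yes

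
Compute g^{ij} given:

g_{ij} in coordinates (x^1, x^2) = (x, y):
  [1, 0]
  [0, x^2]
The metric is diagonal, so g^{ij} is diagonal with entries 1/g_{ii}: diag(1, 1/(x^2)).
g^{ij}:
  [1, 0]
  [0, 1/x^2]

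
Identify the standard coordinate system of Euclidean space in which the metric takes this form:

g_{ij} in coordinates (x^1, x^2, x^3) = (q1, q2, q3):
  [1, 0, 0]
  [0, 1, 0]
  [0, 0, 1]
All components are constant and the metric is the identity, i.e. orthonormal rectilinear coordinates.
Cartesian (3D) coordinates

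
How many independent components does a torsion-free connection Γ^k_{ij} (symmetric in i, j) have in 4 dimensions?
Γ^k_{ij} has n choices for the upper index and n(n+1)/2 independent symmetric lower index pairs.
Total = 4 × 4×5/2 = 4 × 10 = 40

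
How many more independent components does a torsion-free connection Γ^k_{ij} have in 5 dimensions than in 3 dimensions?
Independent components in n dimensions: n × n(n+1)/2 = n^2(n+1)/2.
5D: 5 × 15 = 75
3D: 3 × 6 = 18
Difference = 75 - 18 = 57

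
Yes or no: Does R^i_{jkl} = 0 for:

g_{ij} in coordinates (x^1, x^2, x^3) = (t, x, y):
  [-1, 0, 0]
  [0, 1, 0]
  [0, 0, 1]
All metric components are constant, so every Christoffel symbol vanishes and R^i_{jkl} = 0.
Yes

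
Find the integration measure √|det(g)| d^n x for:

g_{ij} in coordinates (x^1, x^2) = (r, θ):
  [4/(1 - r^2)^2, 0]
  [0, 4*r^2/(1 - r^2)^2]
det(g) = 16*r^2/(1 - r^2)^4
√|det(g)| = 4*r/(r^2 - 1)^2
Volume element: dV = 4*r/(r^2 - 1)^2 dr dθ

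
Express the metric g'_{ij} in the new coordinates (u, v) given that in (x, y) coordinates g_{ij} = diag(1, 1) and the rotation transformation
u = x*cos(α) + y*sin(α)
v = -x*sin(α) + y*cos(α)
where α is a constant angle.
Invert the transformation: x = u*cos(α) - v*sin(α), y = u*sin(α) + v*cos(α)
g'_{ij} = (∂x^k/∂x'^i)(∂x^l/∂x'^j) g_{kl}; with g_{kl} = δ_{kl} this is Σ_k (∂x^k/∂x'^i)(∂x^k/∂x'^j).
Jacobian: ∂x/∂u = cos(α), ∂x/∂v = -sin(α), ∂y/∂u = sin(α), ∂y/∂v = cos(α)
g'_{uu} = (cos(α))(cos(α)) + (sin(α))(sin(α)) = 1
g'_{uv} = (cos(α))(-sin(α)) + (sin(α))(cos(α)) = 0
g'_{vv} = (-sin(α))(-sin(α)) + (cos(α))(cos(α)) = 1
g'_{ij} = diag(1, 1)
The Euclidean metric is invariant under rotations.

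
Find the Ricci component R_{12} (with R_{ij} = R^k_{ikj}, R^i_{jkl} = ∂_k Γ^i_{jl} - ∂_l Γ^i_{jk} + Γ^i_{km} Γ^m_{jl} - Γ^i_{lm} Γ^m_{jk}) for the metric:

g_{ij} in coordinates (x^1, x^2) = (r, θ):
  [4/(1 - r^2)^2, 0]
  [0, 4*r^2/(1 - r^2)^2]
Non-zero Christoffel symbols (Γ^k_{ij} = Γ^k_{ji}):
Γ^r_{r r} = 2*r/(1 - r^2)
Γ^r_{θ θ} = (r^3 + r)/(r^2 - 1)
Γ^θ_{r θ} = (-r^2 - 1)/(r^3 - r)
R^r_{r r θ} = 0 (a repeated index in an antisymmetric pair)
R^θ_{r θ θ} = 0 (a repeated index in an antisymmetric pair)
R_{rθ} = R^r_{r r θ} + R^θ_{r θ θ} = (0) + (0) = 0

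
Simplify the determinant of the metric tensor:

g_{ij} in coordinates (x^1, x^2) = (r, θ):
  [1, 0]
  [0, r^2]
For a 2×2 metric: det(g) = g_{11}·g_{22} - g_{12}·g_{21}
= (1)·(r^2) - (0)·(0)
= r^2 - 0
det(g) = r^2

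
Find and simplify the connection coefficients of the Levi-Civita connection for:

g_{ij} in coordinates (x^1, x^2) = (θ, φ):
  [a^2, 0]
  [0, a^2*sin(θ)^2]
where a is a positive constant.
Using Γ^k_{ij} = (1/2) g^{km} (∂_i g_{mj} + ∂_j g_{mi} - ∂_m g_{ij}); the metric is diagonal, so only the m = k term contributes.
Non-zero symbols (using the symmetry Γ^k_{ij} = Γ^k_{ji}):
Γ^θ_{φ φ} = (1/2) g^{θθ} (∂_φ g_{θφ} + ∂_φ g_{θφ} - ∂_θ g_{φφ}) = (1/2)(1/a^2)((0) + (0) - (a^2*sin(2*θ))) = -sin(2*θ)/2
Γ^φ_{θ φ} = (1/2) g^{φφ} (∂_θ g_{φφ} + ∂_φ g_{φθ} - ∂_φ g_{θφ}) = (1/2)(1/(a^2*sin(θ)^2))((a^2*sin(2*θ)) + (0) - (0)) = 1/tan(θ)
All other Christoffel symbols are zero.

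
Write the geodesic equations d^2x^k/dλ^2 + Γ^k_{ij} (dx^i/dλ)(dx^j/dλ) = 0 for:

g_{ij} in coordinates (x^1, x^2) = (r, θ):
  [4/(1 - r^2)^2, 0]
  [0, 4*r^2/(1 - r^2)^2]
Geodesic equation: d^2x^k/dλ^2 + Γ^k_{ij} (dx^i/dλ)(dx^j/dλ) = 0.
Non-zero Christoffel symbols:
Γ^r_{r r} = 2*r/(1 - r^2)
Γ^r_{θ θ} = (r^3 + r)/(r^2 - 1)
Γ^θ_{r θ} = (-r^2 - 1)/(r^3 - r)
Substituting (the symmetric pair Γ^k_{ij}, Γ^k_{ji} combines into a factor 2):
d^2r/dλ^2 + (2*r/(1 - r^2)) (dr/dλ)^2 + ((r^3 + r)/(r^2 - 1)) (dθ/dλ)^2 = 0
d^2θ/dλ^2 + ((-2*r^2 - 2)/(r^3 - r)) (dr/dλ)(dθ/dλ) = 0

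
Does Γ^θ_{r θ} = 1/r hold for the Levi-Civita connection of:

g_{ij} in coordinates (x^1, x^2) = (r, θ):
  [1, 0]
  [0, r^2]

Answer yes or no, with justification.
Γ^θ_{r θ} = (1/2) g^{θθ} (∂_r g_{θθ} + ∂_θ g_{θr} - ∂_θ g_{rθ}) = (1/2)(1/r^2)((2*r) + (0) - (0)) = 1/r
This equals the proposed value 1/r.
Yes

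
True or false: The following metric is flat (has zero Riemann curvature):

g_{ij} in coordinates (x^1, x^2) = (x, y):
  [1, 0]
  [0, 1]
All metric components are constant, so every Christoffel symbol vanishes and R^i_{jkl} = 0.
True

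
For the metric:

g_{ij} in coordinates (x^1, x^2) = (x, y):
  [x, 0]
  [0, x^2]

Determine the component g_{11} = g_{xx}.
With x^1 = x, x^2 = y, g_{11} = g_{xx} is the row-1, column-1 entry of the matrix.
g_{11} = x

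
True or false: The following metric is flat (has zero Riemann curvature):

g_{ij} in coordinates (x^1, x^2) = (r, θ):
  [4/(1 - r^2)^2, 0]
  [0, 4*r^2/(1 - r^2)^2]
Non-zero Christoffel symbols:
Γ^r_{r r} = 2*r/(1 - r^2)
Γ^r_{θ θ} = (r^3 + r)/(r^2 - 1)
Γ^θ_{r θ} = (-r^2 - 1)/(r^3 - r)
Ricci tensor: R_{rr} = -4/(r^2 - 1)^2, R_{rθ} = 0, R_{θθ} = -4*r^2/(r^2 - 1)^2
The Ricci tensor is non-zero, so the Riemann tensor is non-zero: not flat.
False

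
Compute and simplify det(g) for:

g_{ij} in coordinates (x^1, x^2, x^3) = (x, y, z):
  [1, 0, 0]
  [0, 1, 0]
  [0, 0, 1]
Diagonal metric: det(g) = g_{11}·g_{22}·g_{33}
= (1)·(1)·(1)
det(g) = 1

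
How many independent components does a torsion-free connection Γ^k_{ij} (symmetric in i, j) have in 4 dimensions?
Γ^k_{ij} has n choices for the upper index and n(n+1)/2 independent symmetric lower index pairs.
Total = 4 × 4×5/2 = 4 × 10 = 40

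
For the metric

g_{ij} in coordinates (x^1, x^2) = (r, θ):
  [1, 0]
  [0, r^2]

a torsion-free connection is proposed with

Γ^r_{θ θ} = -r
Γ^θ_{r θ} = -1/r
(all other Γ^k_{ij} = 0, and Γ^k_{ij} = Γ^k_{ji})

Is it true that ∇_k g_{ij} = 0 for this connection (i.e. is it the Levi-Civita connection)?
Using ∇_k g_{ij} = ∂_k g_{ij} - Γ^m_{ki} g_{mj} - Γ^m_{kj} g_{im}:
∇_r g_{θθ} = (2*r) - (-r) - (-r) = 4*r ≠ 0
So the connection is not metric compatible (it is not the Levi-Civita connection).
No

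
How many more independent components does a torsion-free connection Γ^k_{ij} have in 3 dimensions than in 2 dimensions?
Independent components in n dimensions: n × n(n+1)/2 = n^2(n+1)/2.
3D: 3 × 6 = 18
2D: 2 × 3 = 6
Difference = 18 - 6 = 12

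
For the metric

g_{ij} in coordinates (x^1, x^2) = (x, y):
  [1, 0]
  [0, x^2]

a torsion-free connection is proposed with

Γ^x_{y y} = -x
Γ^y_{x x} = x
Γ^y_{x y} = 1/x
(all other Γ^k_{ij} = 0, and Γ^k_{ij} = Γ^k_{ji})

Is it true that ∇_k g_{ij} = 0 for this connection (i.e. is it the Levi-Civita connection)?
Using ∇_k g_{ij} = ∂_k g_{ij} - Γ^m_{ki} g_{mj} - Γ^m_{kj} g_{im}:
∇_x g_{xy} = (0) - (x^3) - (0) = -x^3 ≠ 0
So the connection is not metric compatible (it is not the Levi-Civita connection).
No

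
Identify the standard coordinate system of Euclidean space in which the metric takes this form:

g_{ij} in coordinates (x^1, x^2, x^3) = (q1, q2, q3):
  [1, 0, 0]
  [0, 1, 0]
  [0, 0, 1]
All components are constant and the metric is the identity, i.e. orthonormal rectilinear coordinates.
Cartesian (3D) coordinates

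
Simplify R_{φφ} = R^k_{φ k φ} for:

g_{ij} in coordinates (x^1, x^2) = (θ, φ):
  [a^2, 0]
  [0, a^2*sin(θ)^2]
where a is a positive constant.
Non-zero Christoffel symbols (Γ^k_{ij} = Γ^k_{ji}):
Γ^θ_{φ φ} = -sin(2*θ)/2
Γ^φ_{θ φ} = 1/tan(θ)
R^θ_{φ θ φ} = ∂_θ Γ^θ_{φ φ} - ∂_φ Γ^θ_{φ θ} + Γ^θ_{θ m} Γ^m_{φ φ} - Γ^θ_{φ m} Γ^m_{φ θ}
  = (-cos(2*θ)) - (0) + (0) - (-cos(θ)^2) = sin(θ)^2
R^φ_{φ φ φ} = 0 (a repeated index in an antisymmetric pair)
R_{φφ} = R^θ_{φ θ φ} + R^φ_{φ φ φ} = (sin(θ)^2) + (0) = sin(θ)^2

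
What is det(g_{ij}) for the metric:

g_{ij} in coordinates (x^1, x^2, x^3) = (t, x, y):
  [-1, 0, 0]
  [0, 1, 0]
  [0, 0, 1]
Diagonal metric: det(g) = g_{11}·g_{22}·g_{33}
= (-1)·(1)·(1)
det(g) = -1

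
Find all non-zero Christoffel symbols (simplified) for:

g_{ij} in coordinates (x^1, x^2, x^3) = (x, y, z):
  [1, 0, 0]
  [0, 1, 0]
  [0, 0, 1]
Using Γ^k_{ij} = (1/2) g^{km} (∂_i g_{mj} + ∂_j g_{mi} - ∂_m g_{ij}); the metric is diagonal, so only the m = k term contributes.
Every metric component is constant, so all ∂_m g_{ij} = 0 and every Christoffel symbol vanishes.
All Christoffel symbols are zero.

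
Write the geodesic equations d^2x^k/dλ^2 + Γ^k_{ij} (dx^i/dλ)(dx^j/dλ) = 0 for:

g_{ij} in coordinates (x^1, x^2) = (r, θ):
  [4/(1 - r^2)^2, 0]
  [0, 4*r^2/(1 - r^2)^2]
Geodesic equation: d^2x^k/dλ^2 + Γ^k_{ij} (dx^i/dλ)(dx^j/dλ) = 0.
Non-zero Christoffel symbols:
Γ^r_{r r} = 2*r/(1 - r^2)
Γ^r_{θ θ} = (r^3 + r)/(r^2 - 1)
Γ^θ_{r θ} = (-r^2 - 1)/(r^3 - r)
Substituting (the symmetric pair Γ^k_{ij}, Γ^k_{ji} combines into a factor 2):
d^2r/dλ^2 + (2*r/(1 - r^2)) (dr/dλ)^2 + ((r^3 + r)/(r^2 - 1)) (dθ/dλ)^2 = 0
d^2θ/dλ^2 + ((-2*r^2 - 2)/(r^3 - r)) (dr/dλ)(dθ/dλ) = 0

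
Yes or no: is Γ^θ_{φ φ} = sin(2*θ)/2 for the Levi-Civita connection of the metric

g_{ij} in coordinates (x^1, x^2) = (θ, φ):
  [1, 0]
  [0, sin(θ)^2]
Γ^θ_{φ φ} = (1/2) g^{θθ} (∂_φ g_{θφ} + ∂_φ g_{θφ} - ∂_θ g_{φφ}) = (1/2)(1)((0) + (0) - (sin(2*θ))) = -sin(2*θ)/2
This differs from the proposed value sin(2*θ)/2.
No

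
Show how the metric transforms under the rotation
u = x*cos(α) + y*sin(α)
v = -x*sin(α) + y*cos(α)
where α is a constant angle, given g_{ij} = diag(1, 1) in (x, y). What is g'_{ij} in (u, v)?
Invert the transformation: x = u*cos(α) - v*sin(α), y = u*sin(α) + v*cos(α)
g'_{ij} = (∂x^k/∂x'^i)(∂x^l/∂x'^j) g_{kl}; with g_{kl} = δ_{kl} this is Σ_k (∂x^k/∂x'^i)(∂x^k/∂x'^j).
Jacobian: ∂x/∂u = cos(α), ∂x/∂v = -sin(α), ∂y/∂u = sin(α), ∂y/∂v = cos(α)
g'_{uu} = (cos(α))(cos(α)) + (sin(α))(sin(α)) = 1
g'_{uv} = (cos(α))(-sin(α)) + (sin(α))(cos(α)) = 0
g'_{vv} = (-sin(α))(-sin(α)) + (cos(α))(cos(α)) = 1
g'_{ij} = diag(1, 1)
The Euclidean metric is invariant under rotations.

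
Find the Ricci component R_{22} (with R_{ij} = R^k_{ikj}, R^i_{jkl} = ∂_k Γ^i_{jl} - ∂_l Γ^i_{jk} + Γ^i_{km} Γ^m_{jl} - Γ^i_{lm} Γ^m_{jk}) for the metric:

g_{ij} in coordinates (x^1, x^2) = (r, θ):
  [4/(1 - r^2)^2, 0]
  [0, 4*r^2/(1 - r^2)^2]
Non-zero Christoffel symbols (Γ^k_{ij} = Γ^k_{ji}):
Γ^r_{r r} = 2*r/(1 - r^2)
Γ^r_{θ θ} = (r^3 + r)/(r^2 - 1)
Γ^θ_{r θ} = (-r^2 - 1)/(r^3 - r)
R^r_{θ r θ} = ∂_r Γ^r_{θ θ} - ∂_θ Γ^r_{θ r} + Γ^r_{r m} Γ^m_{θ θ} - Γ^r_{θ m} Γ^m_{θ r}
  = ((r^4 - 4*r^2 - 1)/(r^2 - 1)^2) - (0) + (-2*r^2*(r^2 + 1)/(r^2 - 1)^2) - (-(r^2 + 1)^2/(r^2 - 1)^2) = -4*r^2/(r^2 - 1)^2
R^θ_{θ θ θ} = 0 (a repeated index in an antisymmetric pair)
R_{θθ} = R^r_{θ r θ} + R^θ_{θ θ θ} = (-4*r^2/(r^2 - 1)^2) + (0) = -4*r^2/(r^2 - 1)^2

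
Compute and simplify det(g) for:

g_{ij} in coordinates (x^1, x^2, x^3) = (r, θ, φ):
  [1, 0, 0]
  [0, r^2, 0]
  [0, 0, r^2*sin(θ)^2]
Diagonal metric: det(g) = g_{11}·g_{22}·g_{33}
= (1)·(r^2)·(r^2*sin(θ)^2)
det(g) = r^4*sin(θ)^2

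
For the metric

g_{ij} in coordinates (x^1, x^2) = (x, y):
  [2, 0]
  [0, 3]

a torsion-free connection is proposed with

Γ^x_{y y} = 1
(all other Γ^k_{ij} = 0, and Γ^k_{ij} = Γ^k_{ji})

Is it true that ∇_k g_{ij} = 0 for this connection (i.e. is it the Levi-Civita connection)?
Using ∇_k g_{ij} = ∂_k g_{ij} - Γ^m_{ki} g_{mj} - Γ^m_{kj} g_{im}:
∇_y g_{xy} = (0) - (0) - (2) = -2 ≠ 0
So the connection is not metric compatible (it is not the Levi-Civita connection).
No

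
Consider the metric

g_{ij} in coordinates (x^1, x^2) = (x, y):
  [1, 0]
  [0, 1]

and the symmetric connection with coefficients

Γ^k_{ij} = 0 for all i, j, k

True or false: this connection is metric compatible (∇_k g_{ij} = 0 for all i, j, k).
Using ∇_k g_{ij} = ∂_k g_{ij} - Γ^m_{ki} g_{mj} - Γ^m_{kj} g_{im}:
e.g. ∇_x g_{xx} = (0) - (0) - (0) = 0
Every component ∇_k g_{ij} vanishes: the connection is metric compatible.
True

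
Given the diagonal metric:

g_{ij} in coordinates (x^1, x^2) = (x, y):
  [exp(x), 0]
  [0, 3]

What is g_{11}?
With x^1 = x, x^2 = y, g_{11} = g_{xx} is the row-1, column-1 entry of the matrix.
g_{11} = exp(x)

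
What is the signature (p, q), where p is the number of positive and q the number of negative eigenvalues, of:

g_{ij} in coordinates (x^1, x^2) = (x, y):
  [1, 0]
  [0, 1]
The metric is diagonal, so its eigenvalues are the diagonal entries: 1, 1 (at a generic point, where coordinate-dependent entries are positive).
2 positive, 0 negative.
(2, 0) - Riemannian (positive definite)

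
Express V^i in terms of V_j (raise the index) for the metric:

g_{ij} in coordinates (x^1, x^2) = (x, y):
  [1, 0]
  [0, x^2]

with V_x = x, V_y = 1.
Inverse metric (diagonal): g^{xx} = 1, g^{yy} = 1/x^2
V^i = g^{ij} V_j:
V^x = (1)(x) + (0)(1) = x
V^y = (0)(x) + (1/x^2)(1) = 1/x^2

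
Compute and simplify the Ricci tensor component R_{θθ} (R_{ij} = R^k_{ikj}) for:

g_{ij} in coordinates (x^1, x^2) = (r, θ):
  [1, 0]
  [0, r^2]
Non-zero Christoffel symbols (Γ^k_{ij} = Γ^k_{ji}):
Γ^r_{θ θ} = -r
Γ^θ_{r θ} = 1/r
R^r_{θ r θ} = ∂_r Γ^r_{θ θ} - ∂_θ Γ^r_{θ r} + Γ^r_{r m} Γ^m_{θ θ} - Γ^r_{θ m} Γ^m_{θ r}
  = (-1) - (0) + (0) - (-1) = 0
R^θ_{θ θ θ} = 0 (a repeated index in an antisymmetric pair)
R_{θθ} = R^r_{θ r θ} + R^θ_{θ θ θ} = (0) + (0) = 0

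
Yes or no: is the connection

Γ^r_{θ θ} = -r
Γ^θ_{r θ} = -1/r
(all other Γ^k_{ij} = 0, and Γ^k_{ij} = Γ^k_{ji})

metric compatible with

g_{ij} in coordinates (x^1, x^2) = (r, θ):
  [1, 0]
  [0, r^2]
Using ∇_k g_{ij} = ∂_k g_{ij} - Γ^m_{ki} g_{mj} - Γ^m_{kj} g_{im}:
∇_θ g_{rθ} = (0) - (-r) - (-r) = 2*r ≠ 0
So the connection is not metric compatible (it is not the Levi-Civita connection).
No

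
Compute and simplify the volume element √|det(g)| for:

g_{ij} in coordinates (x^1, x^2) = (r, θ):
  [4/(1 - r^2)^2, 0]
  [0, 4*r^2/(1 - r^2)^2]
det(g) = 16*r^2/(1 - r^2)^4
√|det(g)| = 4*r/(r^2 - 1)^2
Volume element: dV = 4*r/(r^2 - 1)^2 dr dθ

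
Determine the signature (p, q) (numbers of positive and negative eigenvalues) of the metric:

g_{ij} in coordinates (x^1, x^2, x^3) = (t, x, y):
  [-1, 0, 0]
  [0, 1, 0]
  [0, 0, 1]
The metric is diagonal, so its eigenvalues are the diagonal entries: -1, 1, 1 (at a generic point, where coordinate-dependent entries are positive).
2 positive, 1 negative.
(2, 1) - Lorentzian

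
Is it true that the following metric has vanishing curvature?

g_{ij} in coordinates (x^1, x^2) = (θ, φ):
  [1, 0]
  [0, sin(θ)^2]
Non-zero Christoffel symbols:
Γ^θ_{φ φ} = -sin(2*θ)/2
Γ^φ_{θ φ} = 1/tan(θ)
Ricci tensor: R_{θθ} = 1, R_{θφ} = 0, R_{φφ} = sin(θ)^2
The Ricci tensor is non-zero, so the Riemann tensor is non-zero: not flat.
No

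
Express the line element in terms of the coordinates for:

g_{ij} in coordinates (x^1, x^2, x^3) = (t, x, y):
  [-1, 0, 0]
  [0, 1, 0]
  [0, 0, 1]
ds^2 = g_{ij} dx^i dx^j; only the non-zero components contribute.
ds^2 = -dt^2 + dx^2 + dy^2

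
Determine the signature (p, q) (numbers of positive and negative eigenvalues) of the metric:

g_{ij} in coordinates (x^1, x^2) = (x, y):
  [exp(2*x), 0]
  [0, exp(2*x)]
The metric is diagonal, so its eigenvalues are the diagonal entries: exp(2*x), exp(2*x) (at a generic point, where coordinate-dependent entries are positive).
2 positive, 0 negative.
(2, 0) - Riemannian (positive definite)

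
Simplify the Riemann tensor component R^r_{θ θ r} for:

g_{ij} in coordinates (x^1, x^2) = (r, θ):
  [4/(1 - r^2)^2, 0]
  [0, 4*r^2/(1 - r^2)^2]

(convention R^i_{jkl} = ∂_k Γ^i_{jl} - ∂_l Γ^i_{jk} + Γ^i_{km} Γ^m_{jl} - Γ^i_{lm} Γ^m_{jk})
Non-zero Christoffel symbols (Γ^k_{ij} = Γ^k_{ji}):
Γ^r_{r r} = 2*r/(1 - r^2)
Γ^r_{θ θ} = (r^3 + r)/(r^2 - 1)
Γ^θ_{r θ} = (-r^2 - 1)/(r^3 - r)
R^r_{θ θ r} = ∂_θ Γ^r_{θ r} - ∂_r Γ^r_{θ θ} + Γ^r_{θ m} Γ^m_{θ r} - Γ^r_{r m} Γ^m_{θ θ}
  = (0) - ((r^4 - 4*r^2 - 1)/(r^2 - 1)^2) + (-(r^2 + 1)^2/(r^2 - 1)^2) - (-2*r^2*(r^2 + 1)/(r^2 - 1)^2) = 4*r^2/(r^2 - 1)^2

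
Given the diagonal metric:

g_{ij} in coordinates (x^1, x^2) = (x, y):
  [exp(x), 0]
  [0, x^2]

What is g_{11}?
With x^1 = x, x^2 = y, g_{11} = g_{xx} is the row-1, column-1 entry of the matrix.
g_{11} = exp(x)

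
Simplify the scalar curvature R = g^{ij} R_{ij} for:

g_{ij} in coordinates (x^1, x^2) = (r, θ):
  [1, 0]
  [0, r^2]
Non-zero Christoffel symbols (Γ^k_{ij} = Γ^k_{ji}):
Γ^r_{θ θ} = -r
Γ^θ_{r θ} = 1/r
Ricci tensor (R_{ij} = R^k_{ikj}): R_{rr} = 0, R_{rθ} = 0, R_{θθ} = 0
Inverse metric: g^{rr} = 1, g^{θθ} = 1/r^2
R = g^{ij} R_{ij} = (1)(0) + (1/r^2)(0) = 0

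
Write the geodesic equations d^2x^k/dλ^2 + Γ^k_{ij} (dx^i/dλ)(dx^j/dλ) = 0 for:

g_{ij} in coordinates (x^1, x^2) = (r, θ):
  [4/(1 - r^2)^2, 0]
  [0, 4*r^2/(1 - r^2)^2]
Geodesic equation: d^2x^k/dλ^2 + Γ^k_{ij} (dx^i/dλ)(dx^j/dλ) = 0.
Non-zero Christoffel symbols:
Γ^r_{r r} = 2*r/(1 - r^2)
Γ^r_{θ θ} = (r^3 + r)/(r^2 - 1)
Γ^θ_{r θ} = (-r^2 - 1)/(r^3 - r)
Substituting (the symmetric pair Γ^k_{ij}, Γ^k_{ji} combines into a factor 2):
d^2r/dλ^2 + (2*r/(1 - r^2)) (dr/dλ)^2 + ((r^3 + r)/(r^2 - 1)) (dθ/dλ)^2 = 0
d^2θ/dλ^2 + ((-2*r^2 - 2)/(r^3 - r)) (dr/dλ)(dθ/dλ) = 0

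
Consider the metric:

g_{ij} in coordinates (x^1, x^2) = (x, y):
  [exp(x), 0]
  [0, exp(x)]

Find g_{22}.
With x^1 = x, x^2 = y, g_{22} = g_{yy} is the row-2, column-2 entry of the matrix.
g_{22} = exp(x)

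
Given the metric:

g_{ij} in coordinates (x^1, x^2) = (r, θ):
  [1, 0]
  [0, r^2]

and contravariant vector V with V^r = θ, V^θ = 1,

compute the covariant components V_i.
V_i = g_{ij} V^j:
V_r = (1)(θ) + (0)(1) = θ
V_θ = (0)(θ) + (r^2)(1) = r^2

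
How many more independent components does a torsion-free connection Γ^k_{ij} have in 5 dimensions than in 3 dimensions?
Independent components in n dimensions: n × n(n+1)/2 = n^2(n+1)/2.
5D: 5 × 15 = 75
3D: 3 × 6 = 18
Difference = 75 - 18 = 57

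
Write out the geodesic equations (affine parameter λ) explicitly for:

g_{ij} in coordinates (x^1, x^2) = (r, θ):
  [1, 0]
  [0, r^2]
Geodesic equation: d^2x^k/dλ^2 + Γ^k_{ij} (dx^i/dλ)(dx^j/dλ) = 0.
Non-zero Christoffel symbols:
Γ^r_{θ θ} = -r
Γ^θ_{r θ} = 1/r
Substituting (the symmetric pair Γ^k_{ij}, Γ^k_{ji} combines into a factor 2):
d^2r/dλ^2 - r (dθ/dλ)^2 = 0
d^2θ/dλ^2 + (2/r) (dr/dλ)(dθ/dλ) = 0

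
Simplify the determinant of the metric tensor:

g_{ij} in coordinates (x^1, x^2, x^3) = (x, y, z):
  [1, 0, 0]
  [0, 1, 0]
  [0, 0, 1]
Diagonal metric: det(g) = g_{11}·g_{22}·g_{33}
= (1)·(1)·(1)
det(g) = 1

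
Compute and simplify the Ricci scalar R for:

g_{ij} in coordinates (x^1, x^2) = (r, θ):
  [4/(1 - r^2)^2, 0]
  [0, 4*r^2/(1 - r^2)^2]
Non-zero Christoffel symbols (Γ^k_{ij} = Γ^k_{ji}):
Γ^r_{r r} = 2*r/(1 - r^2)
Γ^r_{θ θ} = (r^3 + r)/(r^2 - 1)
Γ^θ_{r θ} = (-r^2 - 1)/(r^3 - r)
Ricci tensor (R_{ij} = R^k_{ikj}): R_{rr} = -4/(r^2 - 1)^2, R_{rθ} = 0, R_{θθ} = -4*r^2/(r^2 - 1)^2
Inverse metric: g^{rr} = (1 - r^2)^2/4, g^{θθ} = (1 - r^2)^2/(4*r^2)
R = g^{ij} R_{ij} = ((1 - r^2)^2/4)(-4/(r^2 - 1)^2) + ((1 - r^2)^2/(4*r^2))(-4*r^2/(r^2 - 1)^2) = -2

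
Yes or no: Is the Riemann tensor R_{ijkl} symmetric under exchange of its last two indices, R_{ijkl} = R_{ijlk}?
It is antisymmetric in the last pair: R_{ijkl} = -R_{ijlk}.
No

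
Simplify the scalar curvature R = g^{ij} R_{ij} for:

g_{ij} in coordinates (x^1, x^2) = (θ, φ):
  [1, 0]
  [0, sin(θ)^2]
Non-zero Christoffel symbols (Γ^k_{ij} = Γ^k_{ji}):
Γ^θ_{φ φ} = -sin(2*θ)/2
Γ^φ_{θ φ} = 1/tan(θ)
Ricci tensor (R_{ij} = R^k_{ikj}): R_{θθ} = 1, R_{θφ} = 0, R_{φφ} = sin(θ)^2
Inverse metric: g^{θθ} = 1, g^{φφ} = 1/sin(θ)^2
R = g^{ij} R_{ij} = (1)(1) + (1/sin(θ)^2)(sin(θ)^2) = 2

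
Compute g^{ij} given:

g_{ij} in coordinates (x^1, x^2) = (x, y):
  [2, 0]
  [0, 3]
The metric is diagonal, so g^{ij} is diagonal with entries 1/g_{ii}: diag(1/2, 1/3).
g^{ij}:
  [1/2, 0]
  [0, 1/3]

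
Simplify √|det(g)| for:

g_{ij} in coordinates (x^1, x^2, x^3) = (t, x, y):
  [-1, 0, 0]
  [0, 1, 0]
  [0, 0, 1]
det(g) = -1
√|det(g)| = 1
Volume element: dV = 1 dt dx dy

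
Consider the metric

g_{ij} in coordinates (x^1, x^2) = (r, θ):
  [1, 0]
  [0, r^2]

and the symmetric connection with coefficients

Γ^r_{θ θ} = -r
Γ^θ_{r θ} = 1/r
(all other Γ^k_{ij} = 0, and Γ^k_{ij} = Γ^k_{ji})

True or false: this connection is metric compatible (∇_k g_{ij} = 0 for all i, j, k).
Using ∇_k g_{ij} = ∂_k g_{ij} - Γ^m_{ki} g_{mj} - Γ^m_{kj} g_{im}:
e.g. ∇_r g_{θθ} = (2*r) - (r) - (r) = 0
Every component ∇_k g_{ij} vanishes: the connection is metric compatible.
True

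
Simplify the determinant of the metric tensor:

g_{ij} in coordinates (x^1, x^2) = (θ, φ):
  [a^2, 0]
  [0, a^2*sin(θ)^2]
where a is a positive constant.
For a 2×2 metric: det(g) = g_{11}·g_{22} - g_{12}·g_{21}
= (a^2)·(a^2*sin(θ)^2) - (0)·(0)
= a^4*sin(θ)^2 - 0
det(g) = a^4*sin(θ)^2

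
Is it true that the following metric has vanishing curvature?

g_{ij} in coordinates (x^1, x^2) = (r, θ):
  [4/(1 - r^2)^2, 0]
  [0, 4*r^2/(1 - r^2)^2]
Non-zero Christoffel symbols:
Γ^r_{r r} = 2*r/(1 - r^2)
Γ^r_{θ θ} = (r^3 + r)/(r^2 - 1)
Γ^θ_{r θ} = (-r^2 - 1)/(r^3 - r)
Ricci tensor: R_{rr} = -4/(r^2 - 1)^2, R_{rθ} = 0, R_{θθ} = -4*r^2/(r^2 - 1)^2
The Ricci tensor is non-zero, so the Riemann tensor is non-zero: not flat.
No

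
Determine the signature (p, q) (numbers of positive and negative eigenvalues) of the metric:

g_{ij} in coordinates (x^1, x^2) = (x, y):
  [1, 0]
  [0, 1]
The metric is diagonal, so its eigenvalues are the diagonal entries: 1, 1 (at a generic point, where coordinate-dependent entries are positive).
2 positive, 0 negative.
(2, 0) - Riemannian (positive definite)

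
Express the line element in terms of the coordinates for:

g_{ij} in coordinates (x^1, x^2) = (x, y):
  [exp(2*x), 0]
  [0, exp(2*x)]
ds^2 = g_{ij} dx^i dx^j; only the non-zero components contribute.
ds^2 = exp(2*x) dx^2 + exp(2*x) dy^2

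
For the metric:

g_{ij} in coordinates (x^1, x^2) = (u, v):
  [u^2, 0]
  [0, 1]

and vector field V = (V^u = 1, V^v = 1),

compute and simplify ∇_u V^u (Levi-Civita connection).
Non-zero Christoffel symbols:
Γ^u_{u u} = 1/u
∇_u V^u = ∂_u V^u + Γ^u_{u j} V^j
  = (0) + (1/u)(1) + (0)(1)
  = 1/u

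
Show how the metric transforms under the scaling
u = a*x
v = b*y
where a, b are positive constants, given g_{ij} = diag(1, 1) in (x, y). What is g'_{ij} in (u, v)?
Invert the transformation: x = u/a, y = v/b
g'_{ij} = (∂x^k/∂x'^i)(∂x^l/∂x'^j) g_{kl}; with g_{kl} = δ_{kl} this is Σ_k (∂x^k/∂x'^i)(∂x^k/∂x'^j).
Jacobian: ∂x/∂u = 1/a, ∂x/∂v = 0, ∂y/∂u = 0, ∂y/∂v = 1/b
g'_{uu} = (1/a)(1/a) + (0)(0) = 1/a^2
g'_{uv} = (1/a)(0) + (0)(1/b) = 0
g'_{vv} = (0)(0) + (1/b)(1/b) = 1/b^2
g'_{ij} = diag(1/a^2, 1/b^2)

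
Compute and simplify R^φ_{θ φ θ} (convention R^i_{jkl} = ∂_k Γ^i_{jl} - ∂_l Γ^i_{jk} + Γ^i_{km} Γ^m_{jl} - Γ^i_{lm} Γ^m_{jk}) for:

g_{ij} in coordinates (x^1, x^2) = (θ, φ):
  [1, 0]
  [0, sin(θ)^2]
Non-zero Christoffel symbols (Γ^k_{ij} = Γ^k_{ji}):
Γ^θ_{φ φ} = -sin(2*θ)/2
Γ^φ_{θ φ} = 1/tan(θ)
R^φ_{θ φ θ} = ∂_φ Γ^φ_{θ θ} - ∂_θ Γ^φ_{θ φ} + Γ^φ_{φ m} Γ^m_{θ θ} - Γ^φ_{θ m} Γ^m_{θ φ}
  = (0) - (-1/sin(θ)^2) + (0) - (1/tan(θ)^2) = 1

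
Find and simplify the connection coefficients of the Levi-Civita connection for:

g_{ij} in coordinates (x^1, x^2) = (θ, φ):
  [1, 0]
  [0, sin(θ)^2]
Using Γ^k_{ij} = (1/2) g^{km} (∂_i g_{mj} + ∂_j g_{mi} - ∂_m g_{ij}); the metric is diagonal, so only the m = k term contributes.
Non-zero symbols (using the symmetry Γ^k_{ij} = Γ^k_{ji}):
Γ^θ_{φ φ} = (1/2) g^{θθ} (∂_φ g_{θφ} + ∂_φ g_{θφ} - ∂_θ g_{φφ}) = (1/2)(1)((0) + (0) - (sin(2*θ))) = -sin(2*θ)/2
Γ^φ_{θ φ} = (1/2) g^{φφ} (∂_θ g_{φφ} + ∂_φ g_{φθ} - ∂_φ g_{θφ}) = (1/2)(1/sin(θ)^2)((sin(2*θ)) + (0) - (0)) = 1/tan(θ)
All other Christoffel symbols are zero.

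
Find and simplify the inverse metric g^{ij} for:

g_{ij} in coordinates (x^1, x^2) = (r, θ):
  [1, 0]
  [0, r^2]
The metric is diagonal, so g^{ij} is diagonal with entries 1/g_{ii}: diag(1, 1/(r^2)).
g^{ij}:
  [1, 0]
  [0, 1/r^2]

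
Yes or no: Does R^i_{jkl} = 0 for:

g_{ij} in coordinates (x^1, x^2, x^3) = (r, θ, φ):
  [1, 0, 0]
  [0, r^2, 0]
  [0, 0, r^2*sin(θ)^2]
Non-zero Christoffel symbols:
Γ^r_{θ θ} = -r
Γ^r_{φ φ} = -r*sin(θ)^2
Γ^θ_{r θ} = 1/r
Γ^θ_{φ φ} = -sin(2*θ)/2
Γ^φ_{r φ} = 1/r
Γ^φ_{θ φ} = 1/tan(θ)
Ricci tensor: R_{rr} = 0, R_{rθ} = 0, R_{rφ} = 0, R_{θθ} = 0, R_{θφ} = 0, R_{φφ} = 0
All R_{ij} vanish; in 3 dimensions the Riemann tensor is fully determined by the Ricci tensor, so R^i_{jkl} = 0: the metric is flat (curvilinear coordinates on flat space).
Yes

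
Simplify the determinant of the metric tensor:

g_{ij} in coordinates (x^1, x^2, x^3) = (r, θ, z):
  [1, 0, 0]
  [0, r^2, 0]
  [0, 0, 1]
Diagonal metric: det(g) = g_{11}·g_{22}·g_{33}
= (1)·(r^2)·(1)
det(g) = r^2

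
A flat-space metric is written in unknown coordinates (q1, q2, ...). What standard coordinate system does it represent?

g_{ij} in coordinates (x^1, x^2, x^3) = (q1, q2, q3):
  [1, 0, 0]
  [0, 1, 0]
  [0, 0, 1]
All components are constant and the metric is the identity, i.e. orthonormal rectilinear coordinates.
Cartesian (3D) coordinates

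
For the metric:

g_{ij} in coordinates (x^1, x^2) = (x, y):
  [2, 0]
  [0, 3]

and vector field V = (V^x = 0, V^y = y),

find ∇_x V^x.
All Christoffel symbols are zero.
∇_x V^x = ∂_x V^x + Γ^x_{x j} V^j
  = (0) + (0)(0) + (0)(y)
  = 0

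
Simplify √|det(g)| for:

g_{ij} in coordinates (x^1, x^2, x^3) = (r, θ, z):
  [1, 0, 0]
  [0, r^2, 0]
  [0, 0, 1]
det(g) = r^2
√|det(g)| = r
Volume element: dV = r dr dθ dz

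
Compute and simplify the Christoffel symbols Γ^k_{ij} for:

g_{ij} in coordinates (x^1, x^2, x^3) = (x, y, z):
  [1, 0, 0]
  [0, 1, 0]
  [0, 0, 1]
Using Γ^k_{ij} = (1/2) g^{km} (∂_i g_{mj} + ∂_j g_{mi} - ∂_m g_{ij}); the metric is diagonal, so only the m = k term contributes.
Every metric component is constant, so all ∂_m g_{ij} = 0 and every Christoffel symbol vanishes.
All Christoffel symbols are zero.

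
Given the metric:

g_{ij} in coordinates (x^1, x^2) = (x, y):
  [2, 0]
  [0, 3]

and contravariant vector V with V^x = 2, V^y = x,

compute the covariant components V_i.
V_i = g_{ij} V^j:
V_x = (2)(2) + (0)(x) = 4
V_y = (0)(2) + (3)(x) = 3*x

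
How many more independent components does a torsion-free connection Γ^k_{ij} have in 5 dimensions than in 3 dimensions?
Independent components in n dimensions: n × n(n+1)/2 = n^2(n+1)/2.
5D: 5 × 15 = 75
3D: 3 × 6 = 18
Difference = 75 - 18 = 57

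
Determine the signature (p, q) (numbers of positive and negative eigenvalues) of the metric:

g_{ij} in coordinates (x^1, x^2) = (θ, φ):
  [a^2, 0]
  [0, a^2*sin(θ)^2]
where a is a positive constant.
The metric is diagonal, so its eigenvalues are the diagonal entries: a^2, a^2*sin(θ)^2 (at a generic point, where coordinate-dependent entries are positive).
2 positive, 0 negative.
(2, 0) - Riemannian (positive definite)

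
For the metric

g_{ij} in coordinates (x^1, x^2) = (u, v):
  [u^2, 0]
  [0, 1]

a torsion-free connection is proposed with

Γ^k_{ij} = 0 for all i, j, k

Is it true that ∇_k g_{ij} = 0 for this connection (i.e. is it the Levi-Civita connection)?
Using ∇_k g_{ij} = ∂_k g_{ij} - Γ^m_{ki} g_{mj} - Γ^m_{kj} g_{im}:
∇_u g_{uu} = (2*u) - (0) - (0) = 2*u ≠ 0
So the connection is not metric compatible (it is not the Levi-Civita connection).
No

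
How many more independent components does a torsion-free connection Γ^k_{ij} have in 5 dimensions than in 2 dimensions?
Independent components in n dimensions: n × n(n+1)/2 = n^2(n+1)/2.
5D: 5 × 15 = 75
2D: 2 × 3 = 6
Difference = 75 - 6 = 69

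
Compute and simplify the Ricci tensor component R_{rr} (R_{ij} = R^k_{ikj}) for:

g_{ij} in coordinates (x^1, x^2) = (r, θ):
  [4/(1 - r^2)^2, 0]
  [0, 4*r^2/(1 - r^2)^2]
Non-zero Christoffel symbols (Γ^k_{ij} = Γ^k_{ji}):
Γ^r_{r r} = 2*r/(1 - r^2)
Γ^r_{θ θ} = (r^3 + r)/(r^2 - 1)
Γ^θ_{r θ} = (-r^2 - 1)/(r^3 - r)
R^r_{r r r} = 0 (a repeated index in an antisymmetric pair)
R^θ_{r θ r} = ∂_θ Γ^θ_{r r} - ∂_r Γ^θ_{r θ} + Γ^θ_{θ m} Γ^m_{r r} - Γ^θ_{r m} Γ^m_{r θ}
  = (0) - ((r^4 + 4*r^2 - 1)/(r^3 - r)^2) + (2*(r^2 + 1)/(r^2 - 1)^2) - ((r^2 + 1)^2/(r^3 - r)^2) = -4/(r^2 - 1)^2
R_{rr} = R^r_{r r r} + R^θ_{r θ r} = (0) + (-4/(r^2 - 1)^2) = -4/(r^2 - 1)^2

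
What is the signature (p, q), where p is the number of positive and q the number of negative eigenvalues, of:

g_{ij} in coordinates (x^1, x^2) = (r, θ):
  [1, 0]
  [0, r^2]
The metric is diagonal, so its eigenvalues are the diagonal entries: 1, r^2 (at a generic point, where coordinate-dependent entries are positive).
2 positive, 0 negative.
(2, 0) - Riemannian (positive definite)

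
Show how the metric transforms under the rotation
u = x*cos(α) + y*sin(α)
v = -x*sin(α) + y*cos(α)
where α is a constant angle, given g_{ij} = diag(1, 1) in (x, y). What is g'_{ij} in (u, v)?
Invert the transformation: x = u*cos(α) - v*sin(α), y = u*sin(α) + v*cos(α)
g'_{ij} = (∂x^k/∂x'^i)(∂x^l/∂x'^j) g_{kl}; with g_{kl} = δ_{kl} this is Σ_k (∂x^k/∂x'^i)(∂x^k/∂x'^j).
Jacobian: ∂x/∂u = cos(α), ∂x/∂v = -sin(α), ∂y/∂u = sin(α), ∂y/∂v = cos(α)
g'_{uu} = (cos(α))(cos(α)) + (sin(α))(sin(α)) = 1
g'_{uv} = (cos(α))(-sin(α)) + (sin(α))(cos(α)) = 0
g'_{vv} = (-sin(α))(-sin(α)) + (cos(α))(cos(α)) = 1
g'_{ij} = diag(1, 1)
The Euclidean metric is invariant under rotations.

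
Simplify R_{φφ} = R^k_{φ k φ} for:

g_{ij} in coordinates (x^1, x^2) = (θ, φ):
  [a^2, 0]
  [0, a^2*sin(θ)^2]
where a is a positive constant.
Non-zero Christoffel symbols (Γ^k_{ij} = Γ^k_{ji}):
Γ^θ_{φ φ} = -sin(2*θ)/2
Γ^φ_{θ φ} = 1/tan(θ)
R^θ_{φ θ φ} = ∂_θ Γ^θ_{φ φ} - ∂_φ Γ^θ_{φ θ} + Γ^θ_{θ m} Γ^m_{φ φ} - Γ^θ_{φ m} Γ^m_{φ θ}
  = (-cos(2*θ)) - (0) + (0) - (-cos(θ)^2) = sin(θ)^2
R^φ_{φ φ φ} = 0 (a repeated index in an antisymmetric pair)
R_{φφ} = R^θ_{φ θ φ} + R^φ_{φ φ φ} = (sin(θ)^2) + (0) = sin(θ)^2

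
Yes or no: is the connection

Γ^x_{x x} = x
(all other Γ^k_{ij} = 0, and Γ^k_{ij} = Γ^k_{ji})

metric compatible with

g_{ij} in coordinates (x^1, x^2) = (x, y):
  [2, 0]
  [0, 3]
Using ∇_k g_{ij} = ∂_k g_{ij} - Γ^m_{ki} g_{mj} - Γ^m_{kj} g_{im}:
∇_x g_{xx} = (0) - (2*x) - (2*x) = -4*x ≠ 0
So the connection is not metric compatible (it is not the Levi-Civita connection).
No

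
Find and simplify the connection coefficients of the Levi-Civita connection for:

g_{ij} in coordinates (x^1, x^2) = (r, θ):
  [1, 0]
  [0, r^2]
Using Γ^k_{ij} = (1/2) g^{km} (∂_i g_{mj} + ∂_j g_{mi} - ∂_m g_{ij}); the metric is diagonal, so only the m = k term contributes.
Non-zero symbols (using the symmetry Γ^k_{ij} = Γ^k_{ji}):
Γ^r_{θ θ} = (1/2) g^{rr} (∂_θ g_{rθ} + ∂_θ g_{rθ} - ∂_r g_{θθ}) = (1/2)(1)((0) + (0) - (2*r)) = -r
Γ^θ_{r θ} = (1/2) g^{θθ} (∂_r g_{θθ} + ∂_θ g_{θr} - ∂_θ g_{rθ}) = (1/2)(1/r^2)((2*r) + (0) - (0)) = 1/r
All other Christoffel symbols are zero.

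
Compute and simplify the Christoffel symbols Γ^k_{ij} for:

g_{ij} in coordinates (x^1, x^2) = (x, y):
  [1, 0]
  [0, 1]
Using Γ^k_{ij} = (1/2) g^{km} (∂_i g_{mj} + ∂_j g_{mi} - ∂_m g_{ij}); the metric is diagonal, so only the m = k term contributes.
Every metric component is constant, so all ∂_m g_{ij} = 0 and every Christoffel symbol vanishes.
All Christoffel symbols are zero.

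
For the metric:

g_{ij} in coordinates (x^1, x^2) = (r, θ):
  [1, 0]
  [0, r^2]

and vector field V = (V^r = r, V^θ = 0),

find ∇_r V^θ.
Non-zero Christoffel symbols:
Γ^r_{θ θ} = -r
Γ^θ_{r θ} = 1/r
∇_r V^θ = ∂_r V^θ + Γ^θ_{r j} V^j
  = (0) + (0)(r) + (1/r)(0)
  = 0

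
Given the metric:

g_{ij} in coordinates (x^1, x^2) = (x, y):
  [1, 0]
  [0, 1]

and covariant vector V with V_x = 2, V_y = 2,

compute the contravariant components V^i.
Inverse metric (diagonal): g^{xx} = 1, g^{yy} = 1
V^i = g^{ij} V_j:
V^x = (1)(2) + (0)(2) = 2
V^y = (0)(2) + (1)(2) = 2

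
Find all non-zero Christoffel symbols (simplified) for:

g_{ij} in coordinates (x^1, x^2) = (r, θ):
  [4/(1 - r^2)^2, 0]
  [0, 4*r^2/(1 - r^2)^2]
Using Γ^k_{ij} = (1/2) g^{km} (∂_i g_{mj} + ∂_j g_{mi} - ∂_m g_{ij}); the metric is diagonal, so only the m = k term contributes.
Non-zero symbols (using the symmetry Γ^k_{ij} = Γ^k_{ji}):
Γ^r_{r r} = (1/2) g^{rr} (∂_r g_{rr} + ∂_r g_{rr} - ∂_r g_{rr}) = (1/2)((1 - r^2)^2/4)((16*r/(1 - r^2)^3) + (16*r/(1 - r^2)^3) - (16*r/(1 - r^2)^3)) = 2*r/(1 - r^2)
Γ^r_{θ θ} = (1/2) g^{rr} (∂_θ g_{rθ} + ∂_θ g_{rθ} - ∂_r g_{θθ}) = (1/2)((1 - r^2)^2/4)((0) + (0) - (-8*(r^3 + r)/(r^2 - 1)^3)) = (r^3 + r)/(r^2 - 1)
Γ^θ_{r θ} = (1/2) g^{θθ} (∂_r g_{θθ} + ∂_θ g_{θr} - ∂_θ g_{rθ}) = (1/2)((1 - r^2)^2/(4*r^2))((-8*(r^3 + r)/(r^2 - 1)^3) + (0) - (0)) = (-r^2 - 1)/(r^3 - r)
All other Christoffel symbols are zero.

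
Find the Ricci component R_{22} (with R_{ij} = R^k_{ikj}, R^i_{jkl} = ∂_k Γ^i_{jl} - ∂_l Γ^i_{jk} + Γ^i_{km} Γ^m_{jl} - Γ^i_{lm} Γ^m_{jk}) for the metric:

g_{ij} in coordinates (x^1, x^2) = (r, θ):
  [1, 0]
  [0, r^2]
Non-zero Christoffel symbols (Γ^k_{ij} = Γ^k_{ji}):
Γ^r_{θ θ} = -r
Γ^θ_{r θ} = 1/r
R^r_{θ r θ} = ∂_r Γ^r_{θ θ} - ∂_θ Γ^r_{θ r} + Γ^r_{r m} Γ^m_{θ θ} - Γ^r_{θ m} Γ^m_{θ r}
  = (-1) - (0) + (0) - (-1) = 0
R^θ_{θ θ θ} = 0 (a repeated index in an antisymmetric pair)
R_{θθ} = R^r_{θ r θ} + R^θ_{θ θ θ} = (0) + (0) = 0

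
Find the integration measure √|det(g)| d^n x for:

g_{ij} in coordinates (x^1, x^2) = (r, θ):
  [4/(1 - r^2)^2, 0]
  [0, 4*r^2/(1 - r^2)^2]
det(g) = 16*r^2/(1 - r^2)^4
√|det(g)| = 4*r/(r^2 - 1)^2
Volume element: dV = 4*r/(r^2 - 1)^2 dr dθ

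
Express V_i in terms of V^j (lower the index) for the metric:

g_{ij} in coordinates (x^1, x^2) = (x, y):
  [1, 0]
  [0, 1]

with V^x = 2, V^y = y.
V_i = g_{ij} V^j:
V_x = (1)(2) + (0)(y) = 2
V_y = (0)(2) + (1)(y) = y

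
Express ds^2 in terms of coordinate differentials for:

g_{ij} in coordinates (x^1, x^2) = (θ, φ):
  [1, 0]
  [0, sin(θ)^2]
ds^2 = g_{ij} dx^i dx^j; only the non-zero components contribute.
ds^2 = dθ^2 + sin(θ)^2 dφ^2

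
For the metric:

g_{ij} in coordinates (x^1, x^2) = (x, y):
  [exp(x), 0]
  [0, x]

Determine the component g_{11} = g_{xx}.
With x^1 = x, x^2 = y, g_{11} = g_{xx} is the row-1, column-1 entry of the matrix.
g_{11} = exp(x)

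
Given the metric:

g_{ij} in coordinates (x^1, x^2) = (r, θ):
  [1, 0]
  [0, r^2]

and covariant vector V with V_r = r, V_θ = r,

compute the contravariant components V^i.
Inverse metric (diagonal): g^{rr} = 1, g^{θθ} = 1/r^2
V^i = g^{ij} V_j:
V^r = (1)(r) + (0)(r) = r
V^θ = (0)(r) + (1/r^2)(r) = 1/r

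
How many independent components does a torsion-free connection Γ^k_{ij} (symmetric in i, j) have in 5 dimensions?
Γ^k_{ij} has n choices for the upper index and n(n+1)/2 independent symmetric lower index pairs.
Total = 5 × 5×6/2 = 5 × 15 = 75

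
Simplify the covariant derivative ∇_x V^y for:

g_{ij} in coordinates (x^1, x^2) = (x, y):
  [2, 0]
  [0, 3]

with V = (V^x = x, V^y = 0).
All Christoffel symbols are zero.
∇_x V^y = ∂_x V^y + Γ^y_{x j} V^j
  = (0) + (0)(x) + (0)(0)
  = 0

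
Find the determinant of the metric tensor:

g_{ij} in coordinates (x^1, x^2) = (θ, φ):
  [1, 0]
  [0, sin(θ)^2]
For a 2×2 metric: det(g) = g_{11}·g_{22} - g_{12}·g_{21}
= (1)·(sin(θ)^2) - (0)·(0)
= sin(θ)^2 - 0
det(g) = sin(θ)^2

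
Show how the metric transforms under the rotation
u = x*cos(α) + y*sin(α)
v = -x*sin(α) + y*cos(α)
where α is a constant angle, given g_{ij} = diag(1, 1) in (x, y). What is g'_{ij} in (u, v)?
Invert the transformation: x = u*cos(α) - v*sin(α), y = u*sin(α) + v*cos(α)
g'_{ij} = (∂x^k/∂x'^i)(∂x^l/∂x'^j) g_{kl}; with g_{kl} = δ_{kl} this is Σ_k (∂x^k/∂x'^i)(∂x^k/∂x'^j).
Jacobian: ∂x/∂u = cos(α), ∂x/∂v = -sin(α), ∂y/∂u = sin(α), ∂y/∂v = cos(α)
g'_{uu} = (cos(α))(cos(α)) + (sin(α))(sin(α)) = 1
g'_{uv} = (cos(α))(-sin(α)) + (sin(α))(cos(α)) = 0
g'_{vv} = (-sin(α))(-sin(α)) + (cos(α))(cos(α)) = 1
g'_{ij} = diag(1, 1)
The Euclidean metric is invariant under rotations.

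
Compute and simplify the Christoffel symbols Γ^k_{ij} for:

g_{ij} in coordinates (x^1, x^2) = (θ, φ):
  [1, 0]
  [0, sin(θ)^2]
Using Γ^k_{ij} = (1/2) g^{km} (∂_i g_{mj} + ∂_j g_{mi} - ∂_m g_{ij}); the metric is diagonal, so only the m = k term contributes.
Non-zero symbols (using the symmetry Γ^k_{ij} = Γ^k_{ji}):
Γ^θ_{φ φ} = (1/2) g^{θθ} (∂_φ g_{θφ} + ∂_φ g_{θφ} - ∂_θ g_{φφ}) = (1/2)(1)((0) + (0) - (sin(2*θ))) = -sin(2*θ)/2
Γ^φ_{θ φ} = (1/2) g^{φφ} (∂_θ g_{φφ} + ∂_φ g_{φθ} - ∂_φ g_{θφ}) = (1/2)(1/sin(θ)^2)((sin(2*θ)) + (0) - (0)) = 1/tan(θ)
All other Christoffel symbols are zero.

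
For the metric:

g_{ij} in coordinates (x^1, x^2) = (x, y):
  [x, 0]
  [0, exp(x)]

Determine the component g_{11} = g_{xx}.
With x^1 = x, x^2 = y, g_{11} = g_{xx} is the row-1, column-1 entry of the matrix.
g_{11} = x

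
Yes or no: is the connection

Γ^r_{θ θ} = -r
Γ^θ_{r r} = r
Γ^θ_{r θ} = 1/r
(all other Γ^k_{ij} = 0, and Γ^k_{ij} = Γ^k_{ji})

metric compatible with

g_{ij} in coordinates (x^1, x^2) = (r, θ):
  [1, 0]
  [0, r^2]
Using ∇_k g_{ij} = ∂_k g_{ij} - Γ^m_{ki} g_{mj} - Γ^m_{kj} g_{im}:
∇_r g_{rθ} = (0) - (r^3) - (0) = -r^3 ≠ 0
So the connection is not metric compatible (it is not the Levi-Civita connection).
No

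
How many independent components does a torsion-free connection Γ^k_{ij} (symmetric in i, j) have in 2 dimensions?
Γ^k_{ij} has n choices for the upper index and n(n+1)/2 independent symmetric lower index pairs.
Total = 2 × 2×3/2 = 2 × 3 = 6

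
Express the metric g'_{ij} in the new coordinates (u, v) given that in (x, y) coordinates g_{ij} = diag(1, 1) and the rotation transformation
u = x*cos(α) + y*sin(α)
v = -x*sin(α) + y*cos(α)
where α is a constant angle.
Invert the transformation: x = u*cos(α) - v*sin(α), y = u*sin(α) + v*cos(α)
g'_{ij} = (∂x^k/∂x'^i)(∂x^l/∂x'^j) g_{kl}; with g_{kl} = δ_{kl} this is Σ_k (∂x^k/∂x'^i)(∂x^k/∂x'^j).
Jacobian: ∂x/∂u = cos(α), ∂x/∂v = -sin(α), ∂y/∂u = sin(α), ∂y/∂v = cos(α)
g'_{uu} = (cos(α))(cos(α)) + (sin(α))(sin(α)) = 1
g'_{uv} = (cos(α))(-sin(α)) + (sin(α))(cos(α)) = 0
g'_{vv} = (-sin(α))(-sin(α)) + (cos(α))(cos(α)) = 1
g'_{ij} = diag(1, 1)
The Euclidean metric is invariant under rotations.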